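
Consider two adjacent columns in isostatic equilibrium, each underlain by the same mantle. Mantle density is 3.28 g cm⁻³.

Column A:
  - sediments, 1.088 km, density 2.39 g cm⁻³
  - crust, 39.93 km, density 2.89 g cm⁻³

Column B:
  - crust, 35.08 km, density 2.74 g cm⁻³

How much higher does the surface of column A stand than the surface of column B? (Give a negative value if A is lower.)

−0.732 km

For any compensation level in the mantle, the mantle terms cancel and isostasy reduces to e = (Σt_A − Σt_B) − (Σ(ρt)_A − Σ(ρt)_B) / ρ_m.
Σt_A = 41.018 km; Σt_B = 35.08 km; Σ(ρt)_A = 117.99802; Σ(ρt)_B = 96.1192 (in km·g cm⁻³).
e = (41.018 − 35.08) − (117.99802 − 96.1192) / 3.28 = −0.732 km.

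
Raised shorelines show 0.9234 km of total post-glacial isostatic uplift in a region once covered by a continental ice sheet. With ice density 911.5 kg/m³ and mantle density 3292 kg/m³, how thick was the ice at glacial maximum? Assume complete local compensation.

u = t ρ_ice/ρ_m → t = u ρ_m/ρ_ice = 0.9234 km × 3292/911.5 = 3.33 km.

3.33 km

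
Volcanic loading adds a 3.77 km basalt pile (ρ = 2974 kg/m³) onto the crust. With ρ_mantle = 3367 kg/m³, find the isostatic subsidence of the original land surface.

Subaerial loading: s = t ρ_load / ρ_m.
s = 3.77 km × 2974/3367 = 3.33 km.

3.33 km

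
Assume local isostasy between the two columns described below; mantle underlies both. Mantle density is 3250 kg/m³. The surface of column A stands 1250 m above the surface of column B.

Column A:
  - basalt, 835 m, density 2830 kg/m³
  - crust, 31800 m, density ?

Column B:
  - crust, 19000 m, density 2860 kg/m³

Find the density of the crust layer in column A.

2900 kg/m³

Take the compensation level at the base of the deeper column (depth z_c below the surface of column A) and equate Σ ρ_i t_i down to z_c; mantle fills any gap and the z_c terms cancel.
Column A: 835×2830 + 31800×ρ + (z_c − 32635)×3250
Column B: 1250×0 + 19000×2860 + (z_c − 1250 − 19000)×3250
The z_c×3250 term appears on both sides and cancels. Collect the known terms of each column as K = Σ(ρt)_known − 3250 × (depth of known layers): K_A = 2363050 − 3250×32635 = −103700700; K_B = 54340000 − 3250×(1250 + 19000) = −11472500.
Balance: K_A + 31800×ρ = K_B, so ρ = (K_B − K_A)/31800 = 92228200/31800 = 2900 kg/m³.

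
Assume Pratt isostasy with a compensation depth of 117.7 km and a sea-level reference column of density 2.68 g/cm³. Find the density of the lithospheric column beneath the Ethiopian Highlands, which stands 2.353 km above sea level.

Pratt balance: ρ_ref D = ρ (D + h).
ρ = ρ_ref D/(D + h) = 2.68 × 117.7 km/(117.7 km + 2.353 km) = 2.63 g/cm³.

2.63 g/cm³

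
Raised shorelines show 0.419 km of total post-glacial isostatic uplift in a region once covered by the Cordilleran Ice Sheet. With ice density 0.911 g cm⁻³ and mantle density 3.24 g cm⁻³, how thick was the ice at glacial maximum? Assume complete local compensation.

1.49 km

u = t ρ_ice/ρ_m → t = u ρ_m/ρ_ice = 0.419 km × 3.24/0.911 = 1.49 km.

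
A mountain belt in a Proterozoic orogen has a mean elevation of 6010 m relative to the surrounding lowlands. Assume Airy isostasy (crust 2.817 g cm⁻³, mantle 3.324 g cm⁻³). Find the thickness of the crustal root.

By Archimedes' principle applied to the lithosphere: the weight of the topography is balanced by the buoyancy of the root, ρ_c h = (ρ_m − ρ_c) r.
r = h · ρ_c / (ρ_m − ρ_c) = 6010 m × 2.817 / (3.324 − 2.817) = 33400 m.

33400 m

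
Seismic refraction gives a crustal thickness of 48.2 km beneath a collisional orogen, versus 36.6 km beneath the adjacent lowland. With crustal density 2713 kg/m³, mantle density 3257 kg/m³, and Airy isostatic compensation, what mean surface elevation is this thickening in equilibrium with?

Excess crust Δ = 48.2 km − 36.6 km = 11.6 km, split between elevation h and root r with h + r = Δ.
Airy balance ρ_c h = (ρ_m − ρ_c) r gives r = h ρ_c/(ρ_m − ρ_c), so h (1 + ρ_c/(ρ_m − ρ_c)) = Δ, i.e. h = Δ (ρ_m − ρ_c)/ρ_m.
h = 11.6 km × 544/3257 = 1.94 km.

1.94 km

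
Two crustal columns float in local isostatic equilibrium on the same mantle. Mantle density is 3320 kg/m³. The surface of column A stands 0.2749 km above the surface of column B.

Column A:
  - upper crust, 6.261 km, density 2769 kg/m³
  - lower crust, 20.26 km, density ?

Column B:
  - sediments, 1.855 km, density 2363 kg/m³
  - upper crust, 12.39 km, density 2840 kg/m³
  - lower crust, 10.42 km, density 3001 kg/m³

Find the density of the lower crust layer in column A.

2900 kg/m³

Take the compensation level at the base of the deeper column (depth z_c below the surface of column A) and equate Σ ρ_i t_i down to z_c; mantle fills any gap and the z_c terms cancel.
Column A: 6.261×2769 + 20.26×ρ + (z_c − 26.521)×3320
Column B: 0.2749×0 + 1.855×2363 + 12.39×2840 + 10.42×3001 + (z_c − 0.2749 − 24.665)×3320
The z_c×3320 term appears on both sides and cancels. Collect the known terms of each column as K = Σ(ρt)_known − 3320 × (depth of known layers): K_A = 17336.709 − 3320×26.521 = −70713.011; K_B = 70841.385 − 3320×(0.2749 + 24.665) = −11959.083.
Balance: K_A + 20.26×ρ = K_B, so ρ = (K_B − K_A)/20.26 = 58753.9/20.26 = 2900 kg/m³.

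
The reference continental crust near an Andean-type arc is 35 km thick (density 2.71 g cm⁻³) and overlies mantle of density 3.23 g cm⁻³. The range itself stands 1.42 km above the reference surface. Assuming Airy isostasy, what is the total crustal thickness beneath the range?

Root depth r = h ρ_c / (ρ_m − ρ_c) = 1.42 km × 2.71 / 0.52 = 7.4 km.
Total thickness = T + h + r = 35 km + 1.42 km + 7.4 km = 43.8 km.

43.8 km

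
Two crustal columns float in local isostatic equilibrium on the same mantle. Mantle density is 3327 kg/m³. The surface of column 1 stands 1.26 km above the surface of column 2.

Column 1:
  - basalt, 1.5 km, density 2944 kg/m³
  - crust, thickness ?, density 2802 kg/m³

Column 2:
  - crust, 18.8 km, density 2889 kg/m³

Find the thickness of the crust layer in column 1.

Take the compensation level at the base of the deeper column (depth z_c below the surface of column 1) and equate Σ ρ_i t_i down to z_c; mantle fills any gap and the z_c terms cancel.
Column 1: 1.5×2944 + x×2802 + (z_c − 1.5 − x)×3327
Column 2: 1.26×0 + 18.8×2889 + (z_c − 1.26 − 18.8)×3327
The z_c×3327 term appears on both sides and cancels. Collect the known terms of each column as K = Σ(ρt)_known − 3327 × (depth of known layers): K_1 = 4416 − 3327×1.5 = −574.5; K_2 = 54313.2 − 3327×(1.26 + 18.8) = −12426.42.
Balance: K_1 − x×(3327 − 2802) = K_2, so x = (K_1 − K_2)/(3327 − 2802) = 11851.9/525 = 22.6 km.

22.6 km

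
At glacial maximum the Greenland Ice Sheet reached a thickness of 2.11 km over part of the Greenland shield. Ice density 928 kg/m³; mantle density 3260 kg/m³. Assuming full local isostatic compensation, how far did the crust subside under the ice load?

For local isostatic compensation: the ice load ρ_ice t is balanced by mantle displaced below, ρ_m s.
s = t ρ_ice / ρ_m = 2.11 km × 928/3260 = 0.601 km.

0.601 km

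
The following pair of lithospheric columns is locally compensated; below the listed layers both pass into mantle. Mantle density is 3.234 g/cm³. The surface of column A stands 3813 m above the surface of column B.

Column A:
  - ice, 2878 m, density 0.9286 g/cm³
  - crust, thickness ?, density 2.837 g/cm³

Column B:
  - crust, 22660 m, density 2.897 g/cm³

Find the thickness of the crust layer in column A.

33600 m

Take the compensation level at the base of the deeper column (depth z_c below the surface of column A) and equate Σ ρ_i t_i down to z_c; mantle fills any gap and the z_c terms cancel.
Column A: 2878×0.9286 + x×2.837 + (z_c − 2878 − x)×3.234
Column B: 3813×0 + 22660×2.897 + (z_c − 3813 − 22660)×3.234
The z_c×3.234 term appears on both sides and cancels. Collect the known terms of each column as K = Σ(ρt)_known − 3.234 × (depth of known layers): K_A = 2672.5108 − 3.234×2878 = −6634.9412; K_B = 65646.02 − 3.234×(3813 + 22660) = −19967.662.
Balance: K_A − x×(3.234 − 2.837) = K_B, so x = (K_A − K_B)/(3.234 − 2.837) = 13332.7/0.397 = 33600 m.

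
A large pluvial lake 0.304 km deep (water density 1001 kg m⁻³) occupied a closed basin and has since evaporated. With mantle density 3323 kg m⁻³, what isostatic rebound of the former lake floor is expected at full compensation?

0.0916 km

u = d ρ_w/ρ_m = 0.304 km × 1001/3323 = 0.0916 km.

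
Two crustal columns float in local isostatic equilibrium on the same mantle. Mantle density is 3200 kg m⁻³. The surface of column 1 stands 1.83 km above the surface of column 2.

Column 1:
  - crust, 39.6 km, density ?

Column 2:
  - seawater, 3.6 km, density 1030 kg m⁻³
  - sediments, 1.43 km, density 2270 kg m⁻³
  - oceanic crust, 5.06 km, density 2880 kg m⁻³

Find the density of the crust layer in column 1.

Take the compensation level at the base of the deeper column (depth z_c below the surface of column 1) and equate Σ ρ_i t_i down to z_c; mantle fills any gap and the z_c terms cancel.
Column 1: 39.6×ρ + (z_c − 39.6)×3200
Column 2: 1.83×0 + 3.6×1030 + 1.43×2270 + 5.06×2880 + (z_c − 1.83 − 10.09)×3200
The z_c×3200 term appears on both sides and cancels. Collect the known terms of each column as K = Σ(ρt)_known − 3200 × (depth of known layers): K_1 = 0 − 3200×39.6 = −126720; K_2 = 21526.9 − 3200×(1.83 + 10.09) = −16617.1.
Balance: K_1 + 39.6×ρ = K_2, so ρ = (K_2 − K_1)/39.6 = 110103/39.6 = 2780 kg m⁻³.

2780 kg m⁻³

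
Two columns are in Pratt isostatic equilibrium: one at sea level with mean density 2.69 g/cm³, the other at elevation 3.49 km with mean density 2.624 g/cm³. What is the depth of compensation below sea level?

ρ_ref D = ρ (D + h) → D (ρ_ref − ρ) = ρ h.
D = ρ h/(ρ_ref − ρ) = 2.624 × 3.49 km/(2.69 − 2.624) = 139 km.

139 km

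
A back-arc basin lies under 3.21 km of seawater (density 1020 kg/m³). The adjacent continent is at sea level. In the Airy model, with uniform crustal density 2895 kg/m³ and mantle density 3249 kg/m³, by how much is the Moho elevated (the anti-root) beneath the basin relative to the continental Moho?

17 km

Equating mass per unit area of the two columns: replacing crust with seawater at the top is compensated by replacing crust with mantle at the base: d (ρ_c − ρ_w) = a (ρ_m − ρ_c).
a = d (ρ_c − ρ_w)/(ρ_m − ρ_c) = 3.21 km × 1875/354 = 17 km.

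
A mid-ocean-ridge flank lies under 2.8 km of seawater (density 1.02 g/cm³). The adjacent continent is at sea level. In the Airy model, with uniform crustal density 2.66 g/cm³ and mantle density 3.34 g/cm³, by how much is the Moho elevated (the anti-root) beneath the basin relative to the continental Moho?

For local isostatic compensation: replacing crust with seawater at the top is compensated by replacing crust with mantle at the base: d (ρ_c − ρ_w) = a (ρ_m − ρ_c).
a = d (ρ_c − ρ_w)/(ρ_m − ρ_c) = 2.8 km × 1.64/0.68 = 6.75 km.

6.75 km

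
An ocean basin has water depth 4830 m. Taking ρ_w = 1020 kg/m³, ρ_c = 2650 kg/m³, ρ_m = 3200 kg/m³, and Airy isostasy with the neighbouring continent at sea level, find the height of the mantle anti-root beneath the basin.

14300 m

Isostatic balance requires: replacing crust with seawater at the top is compensated by replacing crust with mantle at the base: d (ρ_c − ρ_w) = a (ρ_m − ρ_c).
a = d (ρ_c − ρ_w)/(ρ_m − ρ_c) = 4830 m × 1630/550 = 14300 m.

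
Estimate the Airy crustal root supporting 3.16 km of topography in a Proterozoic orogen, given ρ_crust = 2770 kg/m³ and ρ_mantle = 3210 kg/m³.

In Airy isostatic equilibrium: the weight of the topography is balanced by the buoyancy of the root, ρ_c h = (ρ_m − ρ_c) r.
r = h · ρ_c / (ρ_m − ρ_c) = 3.16 km × 2770 / (3210 − 2770) = 19.9 km.

19.9 km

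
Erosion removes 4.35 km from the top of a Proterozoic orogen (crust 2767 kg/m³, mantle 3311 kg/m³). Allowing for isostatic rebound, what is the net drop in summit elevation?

0.715 km

Rebound u = e ρ_c/ρ_m = 4.35 km × 2767/3311 = 3.635 km.
Net surface drop = e − u = 4.35 km − 3.635 km = e (ρ_m − ρ_c)/ρ_m = 0.715 km.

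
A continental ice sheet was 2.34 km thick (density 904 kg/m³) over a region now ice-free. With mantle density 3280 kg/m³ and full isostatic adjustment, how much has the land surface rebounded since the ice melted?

Removing the load lets mantle flow back in; uplift u satisfies ρ_ice t = ρ_m u.
u = t ρ_ice/ρ_m = 2.34 km × 904/3280 = 0.645 km.

0.645 km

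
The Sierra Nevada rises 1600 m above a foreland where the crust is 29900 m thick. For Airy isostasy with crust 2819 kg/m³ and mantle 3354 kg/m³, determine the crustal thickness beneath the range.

Root depth r = h ρ_c / (ρ_m − ρ_c) = 1600 m × 2819 / 535 = 8431 m.
Total thickness = T + h + r = 29900 m + 1600 m + 8431 m = 39900 m.

39900 m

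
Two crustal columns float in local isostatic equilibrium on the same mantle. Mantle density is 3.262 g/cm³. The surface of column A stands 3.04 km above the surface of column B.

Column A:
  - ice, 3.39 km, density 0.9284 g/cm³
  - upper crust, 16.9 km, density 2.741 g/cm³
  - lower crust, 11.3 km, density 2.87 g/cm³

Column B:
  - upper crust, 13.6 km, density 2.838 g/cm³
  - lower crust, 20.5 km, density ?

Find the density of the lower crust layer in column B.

Take the compensation level at the base of the deeper column (depth z_c below the surface of column A) and equate Σ ρ_i t_i down to z_c; mantle fills any gap and the z_c terms cancel.
Column A: 3.39×0.9284 + 16.9×2.741 + 11.3×2.87 + (z_c − 31.59)×3.262
Column B: 3.04×0 + 13.6×2.838 + 20.5×ρ + (z_c − 3.04 − 34.1)×3.262
The z_c×3.262 term appears on both sides and cancels. Collect the known terms of each column as K = Σ(ρt)_known − 3.262 × (depth of known layers): K_A = 81.901176 − 3.262×31.59 = −21.145404; K_B = 38.5968 − 3.262×(3.04 + 34.1) = −82.55388.
Balance: K_A = K_B + 20.5×ρ, so ρ = (K_A − K_B)/20.5 = 61.4085/20.5 = 3 g/cm³.

3 g/cm³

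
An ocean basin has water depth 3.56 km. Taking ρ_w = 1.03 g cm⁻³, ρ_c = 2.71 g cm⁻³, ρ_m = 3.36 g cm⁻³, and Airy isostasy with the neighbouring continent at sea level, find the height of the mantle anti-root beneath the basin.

9.2 km

In Airy isostatic equilibrium: replacing crust with seawater at the top is compensated by replacing crust with mantle at the base: d (ρ_c − ρ_w) = a (ρ_m − ρ_c).
a = d (ρ_c − ρ_w)/(ρ_m − ρ_c) = 3.56 km × 1.68/0.65 = 9.2 km.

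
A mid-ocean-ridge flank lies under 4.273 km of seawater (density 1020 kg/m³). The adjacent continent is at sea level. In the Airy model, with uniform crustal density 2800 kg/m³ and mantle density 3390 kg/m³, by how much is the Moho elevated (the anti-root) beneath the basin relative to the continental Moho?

Equating mass per unit area of the two columns: replacing crust with seawater at the top is compensated by replacing crust with mantle at the base: d (ρ_c − ρ_w) = a (ρ_m − ρ_c).
a = d (ρ_c − ρ_w)/(ρ_m − ρ_c) = 4.273 km × 1780/590 = 12.9 km.

12.9 km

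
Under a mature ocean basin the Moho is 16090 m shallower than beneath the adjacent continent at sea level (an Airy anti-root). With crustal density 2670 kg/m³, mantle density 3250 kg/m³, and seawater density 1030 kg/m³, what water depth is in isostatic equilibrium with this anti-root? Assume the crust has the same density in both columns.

5690 m

Replacing a thickness d of crust by seawater at the top must be balanced by replacing crust with mantle at the base: d (ρ_c − ρ_w) = a (ρ_m − ρ_c).
d = a (ρ_m − ρ_c)/(ρ_c − ρ_w) = 16090 m × 580/1640 = 5690 m.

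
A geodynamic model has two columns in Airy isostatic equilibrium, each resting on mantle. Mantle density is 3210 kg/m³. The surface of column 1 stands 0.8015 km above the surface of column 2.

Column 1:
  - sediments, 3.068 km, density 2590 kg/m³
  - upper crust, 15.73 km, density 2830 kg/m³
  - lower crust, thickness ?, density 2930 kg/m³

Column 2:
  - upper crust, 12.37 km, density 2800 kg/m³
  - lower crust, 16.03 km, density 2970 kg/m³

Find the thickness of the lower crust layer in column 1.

12.9 km

Take the compensation level at the base of the deeper column (depth z_c below the surface of column 1) and equate Σ ρ_i t_i down to z_c; mantle fills any gap and the z_c terms cancel.
Column 1: 3.068×2590 + 15.73×2830 + x×2930 + (z_c − 18.798 − x)×3210
Column 2: 0.8015×0 + 12.37×2800 + 16.03×2970 + (z_c − 0.8015 − 28.4)×3210
The z_c×3210 term appears on both sides and cancels. Collect the known terms of each column as K = Σ(ρt)_known − 3210 × (depth of known layers): K_1 = 52462.02 − 3210×18.798 = −7879.56; K_2 = 82245.1 − 3210×(0.8015 + 28.4) = −11491.715.
Balance: K_1 − x×(3210 − 2930) = K_2, so x = (K_1 − K_2)/(3210 − 2930) = 3612.16/280 = 12.9 km.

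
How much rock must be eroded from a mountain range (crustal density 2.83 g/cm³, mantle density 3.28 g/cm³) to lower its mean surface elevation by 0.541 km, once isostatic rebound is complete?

3.94 km

Net drop Δ = e − u = e − e ρ_c/ρ_m = e (ρ_m − ρ_c)/ρ_m.
e = Δ ρ_m/(ρ_m − ρ_c) = 0.541 km × 3.28/0.45 = 3.94 km.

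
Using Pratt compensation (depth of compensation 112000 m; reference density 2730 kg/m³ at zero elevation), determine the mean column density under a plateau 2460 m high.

Pratt balance: ρ_ref D = ρ (D + h).
ρ = ρ_ref D/(D + h) = 2730 × 112000 m/(112000 m + 2460 m) = 2670 kg/m³.

2670 kg/m³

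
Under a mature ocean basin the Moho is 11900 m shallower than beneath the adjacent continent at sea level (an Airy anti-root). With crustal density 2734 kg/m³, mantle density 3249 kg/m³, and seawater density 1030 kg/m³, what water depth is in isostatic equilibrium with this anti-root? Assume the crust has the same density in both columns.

3600 m

Replacing a thickness d of crust by seawater at the top must be balanced by replacing crust with mantle at the base: d (ρ_c − ρ_w) = a (ρ_m − ρ_c).
d = a (ρ_m − ρ_c)/(ρ_c − ρ_w) = 11900 m × 515/1704 = 3600 m.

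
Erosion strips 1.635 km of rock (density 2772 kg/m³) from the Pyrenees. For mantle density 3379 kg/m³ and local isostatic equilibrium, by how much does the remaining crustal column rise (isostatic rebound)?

1.34 km

Unloading: uplift u = e ρ_c/ρ_m = 1.635 km × 2772/3379 = 1.34 km.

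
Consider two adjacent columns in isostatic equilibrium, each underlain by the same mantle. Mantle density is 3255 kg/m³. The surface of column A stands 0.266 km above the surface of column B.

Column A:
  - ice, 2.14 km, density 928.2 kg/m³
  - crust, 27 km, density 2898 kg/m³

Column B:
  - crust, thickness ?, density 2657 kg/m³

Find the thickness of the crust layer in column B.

Take the compensation level at the base of the deeper column (depth z_c below the surface of column A) and equate Σ ρ_i t_i down to z_c; mantle fills any gap and the z_c terms cancel.
Column A: 2.14×928.2 + 27×2898 + (z_c − 29.14)×3255
Column B: 0.266×0 + x×2657 + (z_c − 0.266 − 0 − x)×3255
The z_c×3255 term appears on both sides and cancels. Collect the known terms of each column as K = Σ(ρt)_known − 3255 × (depth of known layers): K_A = 80232.348 − 3255×29.14 = −14618.352; K_B = 0 − 3255×(0.266 + 0) = −865.83.
Balance: K_A = K_B − x×(3255 − 2657), so x = (K_B − K_A)/(3255 − 2657) = 13752.5/598 = 23 km.

23 km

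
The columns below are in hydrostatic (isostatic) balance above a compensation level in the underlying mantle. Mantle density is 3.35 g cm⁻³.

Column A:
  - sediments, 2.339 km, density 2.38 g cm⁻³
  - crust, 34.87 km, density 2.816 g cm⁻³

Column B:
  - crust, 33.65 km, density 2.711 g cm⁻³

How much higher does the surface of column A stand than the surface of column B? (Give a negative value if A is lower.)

−0.183 km

For any compensation level in the mantle, the mantle terms cancel and isostasy reduces to e = (Σt_A − Σt_B) − (Σ(ρt)_A − Σ(ρt)_B) / ρ_m.
Σt_A = 37.209 km; Σt_B = 33.65 km; Σ(ρt)_A = 103.76074; Σ(ρt)_B = 91.22515 (in km·g cm⁻³).
e = (37.209 − 33.65) − (103.76074 − 91.22515) / 3.35 = −0.183 km.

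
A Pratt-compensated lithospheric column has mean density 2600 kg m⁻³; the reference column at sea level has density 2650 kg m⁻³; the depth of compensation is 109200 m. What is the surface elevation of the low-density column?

2100 m

ρ_ref D = ρ (D + h) → h = D (ρ_ref − ρ)/ρ.
h = 109200 m × (2650 − 2600)/2600 = 2100 m.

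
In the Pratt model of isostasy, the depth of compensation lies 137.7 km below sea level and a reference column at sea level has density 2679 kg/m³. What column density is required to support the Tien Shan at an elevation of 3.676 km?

2610 kg/m³

Pratt balance: ρ_ref D = ρ (D + h).
ρ = ρ_ref D/(D + h) = 2679 × 137.7 km/(137.7 km + 3.676 km) = 2610 kg/m³.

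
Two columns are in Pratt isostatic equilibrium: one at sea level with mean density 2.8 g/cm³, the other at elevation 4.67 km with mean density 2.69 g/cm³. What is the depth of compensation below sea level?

ρ_ref D = ρ (D + h) → D (ρ_ref − ρ) = ρ h.
D = ρ h/(ρ_ref − ρ) = 2.69 × 4.67 km/(2.8 − 2.69) = 114 km.

114 km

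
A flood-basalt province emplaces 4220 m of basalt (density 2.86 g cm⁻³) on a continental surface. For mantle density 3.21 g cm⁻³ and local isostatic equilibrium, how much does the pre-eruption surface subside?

3760 m

Subaerial loading: s = t ρ_load / ρ_m.
s = 4220 m × 2.86/3.21 = 3760 m.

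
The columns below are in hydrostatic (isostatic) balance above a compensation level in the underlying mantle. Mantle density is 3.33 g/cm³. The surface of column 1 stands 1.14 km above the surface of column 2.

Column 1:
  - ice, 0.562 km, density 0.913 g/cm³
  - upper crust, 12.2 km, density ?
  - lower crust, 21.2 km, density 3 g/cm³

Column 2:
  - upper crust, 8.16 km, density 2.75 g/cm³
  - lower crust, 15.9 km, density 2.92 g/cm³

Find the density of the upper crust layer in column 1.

2.78 g/cm³

Take the compensation level at the base of the deeper column (depth z_c below the surface of column 1) and equate Σ ρ_i t_i down to z_c; mantle fills any gap and the z_c terms cancel.
Column 1: 0.562×0.913 + 12.2×ρ + 21.2×3 + (z_c − 33.962)×3.33
Column 2: 1.14×0 + 8.16×2.75 + 15.9×2.92 + (z_c − 1.14 − 24.06)×3.33
The z_c×3.33 term appears on both sides and cancels. Collect the known terms of each column as K = Σ(ρt)_known − 3.33 × (depth of known layers): K_1 = 64.113106 − 3.33×33.962 = −48.980354; K_2 = 68.868 − 3.33×(1.14 + 24.06) = −15.048.
Balance: K_1 + 12.2×ρ = K_2, so ρ = (K_2 − K_1)/12.2 = 33.9324/12.2 = 2.78 g/cm³.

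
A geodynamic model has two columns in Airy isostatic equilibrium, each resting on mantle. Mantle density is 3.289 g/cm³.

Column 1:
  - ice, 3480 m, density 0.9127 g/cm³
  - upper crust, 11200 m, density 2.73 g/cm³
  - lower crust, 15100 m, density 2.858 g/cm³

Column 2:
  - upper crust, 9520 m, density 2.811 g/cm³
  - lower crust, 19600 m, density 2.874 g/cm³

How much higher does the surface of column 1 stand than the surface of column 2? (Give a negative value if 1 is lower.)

2540 m

For any compensation level in the mantle, the mantle terms cancel and isostasy reduces to e = (Σt_1 − Σt_2) − (Σ(ρt)_1 − Σ(ρt)_2) / ρ_m.
Σt_1 = 29780 m; Σt_2 = 29120 m; Σ(ρt)_1 = 76907.996; Σ(ρt)_2 = 83091.12 (in m·g/cm³).
e = (29780 − 29120) − (76907.996 − 83091.12) / 3.289 = 2540 m.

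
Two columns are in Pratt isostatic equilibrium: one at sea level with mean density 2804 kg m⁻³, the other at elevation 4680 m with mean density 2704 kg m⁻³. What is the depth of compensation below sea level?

127000 m

ρ_ref D = ρ (D + h) → D (ρ_ref − ρ) = ρ h.
D = ρ h/(ρ_ref − ρ) = 2704 × 4680 m/(2804 − 2704) = 127000 m.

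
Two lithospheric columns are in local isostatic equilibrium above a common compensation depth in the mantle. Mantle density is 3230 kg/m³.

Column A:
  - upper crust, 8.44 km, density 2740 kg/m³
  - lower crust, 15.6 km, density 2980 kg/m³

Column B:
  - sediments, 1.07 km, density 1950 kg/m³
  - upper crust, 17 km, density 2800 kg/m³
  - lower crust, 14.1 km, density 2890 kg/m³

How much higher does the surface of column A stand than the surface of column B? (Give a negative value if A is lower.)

For any compensation level in the mantle, the mantle terms cancel and isostasy reduces to e = (Σt_A − Σt_B) − (Σ(ρt)_A − Σ(ρt)_B) / ρ_m.
Σt_A = 24.04 km; Σt_B = 32.17 km; Σ(ρt)_A = 69613.6; Σ(ρt)_B = 90435.5 (in km·kg/m³).
e = (24.04 − 32.17) − (69613.6 − 90435.5) / 3230 = −1.68 km.

−1.68 km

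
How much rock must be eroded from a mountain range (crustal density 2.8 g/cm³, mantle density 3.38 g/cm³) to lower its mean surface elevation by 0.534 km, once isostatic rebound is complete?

Net drop Δ = e − u = e − e ρ_c/ρ_m = e (ρ_m − ρ_c)/ρ_m.
e = Δ ρ_m/(ρ_m − ρ_c) = 0.534 km × 3.38/0.58 = 3.11 km.

3.11 km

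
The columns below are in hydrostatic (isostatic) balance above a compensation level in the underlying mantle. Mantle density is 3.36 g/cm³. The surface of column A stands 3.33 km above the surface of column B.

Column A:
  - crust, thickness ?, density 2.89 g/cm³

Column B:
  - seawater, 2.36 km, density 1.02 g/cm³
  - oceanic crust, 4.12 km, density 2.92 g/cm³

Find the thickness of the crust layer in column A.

Take the compensation level at the base of the deeper column (depth z_c below the surface of column A) and equate Σ ρ_i t_i down to z_c; mantle fills any gap and the z_c terms cancel.
Column A: x×2.89 + (z_c − 0 − x)×3.36
Column B: 3.33×0 + 2.36×1.02 + 4.12×2.92 + (z_c − 3.33 − 6.48)×3.36
The z_c×3.36 term appears on both sides and cancels. Collect the known terms of each column as K = Σ(ρt)_known − 3.36 × (depth of known layers): K_A = 0 − 3.36×0 = 0; K_B = 14.4376 − 3.36×(3.33 + 6.48) = −18.524.
Balance: K_A − x×(3.36 − 2.89) = K_B, so x = (K_A − K_B)/(3.36 − 2.89) = 18.524/0.47 = 39.4 km.

39.4 km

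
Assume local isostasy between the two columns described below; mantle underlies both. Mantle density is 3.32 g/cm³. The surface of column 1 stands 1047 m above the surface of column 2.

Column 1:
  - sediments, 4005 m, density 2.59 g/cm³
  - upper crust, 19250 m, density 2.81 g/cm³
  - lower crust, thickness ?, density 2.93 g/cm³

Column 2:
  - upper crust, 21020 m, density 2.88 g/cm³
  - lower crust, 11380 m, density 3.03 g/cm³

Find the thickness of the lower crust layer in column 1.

Take the compensation level at the base of the deeper column (depth z_c below the surface of column 1) and equate Σ ρ_i t_i down to z_c; mantle fills any gap and the z_c terms cancel.
Column 1: 4005×2.59 + 19250×2.81 + x×2.93 + (z_c − 23255 − x)×3.32
Column 2: 1047×0 + 21020×2.88 + 11380×3.03 + (z_c − 1047 − 32400)×3.32
The z_c×3.32 term appears on both sides and cancels. Collect the known terms of each column as K = Σ(ρt)_known − 3.32 × (depth of known layers): K_1 = 64465.45 − 3.32×23255 = −12741.15; K_2 = 95019 − 3.32×(1047 + 32400) = −16025.04.
Balance: K_1 − x×(3.32 − 2.93) = K_2, so x = (K_1 − K_2)/(3.32 − 2.93) = 3283.89/0.39 = 8420 m.

8420 m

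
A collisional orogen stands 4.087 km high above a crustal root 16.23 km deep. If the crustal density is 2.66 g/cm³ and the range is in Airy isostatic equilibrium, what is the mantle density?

Airy balance: ρ_c h = (ρ_m − ρ_c) r → ρ_m = ρ_c (1 + h/r).
ρ_m = 2.66 × (1 + 4.087 km/16.23 km) = 3.33 g/cm³.

3.33 g/cm³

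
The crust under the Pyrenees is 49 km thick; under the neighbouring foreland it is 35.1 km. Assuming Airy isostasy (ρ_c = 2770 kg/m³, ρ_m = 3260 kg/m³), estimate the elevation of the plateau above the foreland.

Excess crust Δ = 49 km − 35.1 km = 13.9 km, split between elevation h and root r with h + r = Δ.
Airy balance ρ_c h = (ρ_m − ρ_c) r gives r = h ρ_c/(ρ_m − ρ_c), so h (1 + ρ_c/(ρ_m − ρ_c)) = Δ, i.e. h = Δ (ρ_m − ρ_c)/ρ_m.
h = 13.9 km × 490/3260 = 2.09 km.

2.09 km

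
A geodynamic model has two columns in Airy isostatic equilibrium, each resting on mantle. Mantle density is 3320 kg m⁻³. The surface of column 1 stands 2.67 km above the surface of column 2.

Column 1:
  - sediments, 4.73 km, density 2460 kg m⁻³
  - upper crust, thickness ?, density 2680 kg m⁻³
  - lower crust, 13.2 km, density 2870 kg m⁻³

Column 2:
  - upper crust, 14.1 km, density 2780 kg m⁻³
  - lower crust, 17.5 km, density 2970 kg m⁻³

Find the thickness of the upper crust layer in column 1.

Take the compensation level at the base of the deeper column (depth z_c below the surface of column 1) and equate Σ ρ_i t_i down to z_c; mantle fills any gap and the z_c terms cancel.
Column 1: 4.73×2460 + x×2680 + 13.2×2870 + (z_c − 17.93 − x)×3320
Column 2: 2.67×0 + 14.1×2780 + 17.5×2970 + (z_c − 2.67 − 31.6)×3320
The z_c×3320 term appears on both sides and cancels. Collect the known terms of each column as K = Σ(ρt)_known − 3320 × (depth of known layers): K_1 = 49519.8 − 3320×17.93 = −10007.8; K_2 = 91173 − 3320×(2.67 + 31.6) = −22603.4.
Balance: K_1 − x×(3320 − 2680) = K_2, so x = (K_1 − K_2)/(3320 − 2680) = 12595.6/640 = 19.7 km.

19.7 km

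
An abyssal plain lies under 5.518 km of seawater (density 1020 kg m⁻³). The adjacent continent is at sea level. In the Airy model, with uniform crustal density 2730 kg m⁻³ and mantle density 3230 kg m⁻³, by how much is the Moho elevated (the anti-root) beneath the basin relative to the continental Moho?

By Archimedes' principle applied to the lithosphere: replacing crust with seawater at the top is compensated by replacing crust with mantle at the base: d (ρ_c − ρ_w) = a (ρ_m − ρ_c).
a = d (ρ_c − ρ_w)/(ρ_m − ρ_c) = 5.518 km × 1710/500 = 18.9 km.

18.9 km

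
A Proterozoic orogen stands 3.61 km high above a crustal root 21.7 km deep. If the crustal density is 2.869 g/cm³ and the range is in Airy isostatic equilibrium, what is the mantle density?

3.35 g/cm³

Airy balance: ρ_c h = (ρ_m − ρ_c) r → ρ_m = ρ_c (1 + h/r).
ρ_m = 2.869 × (1 + 3.61 km/21.7 km) = 3.35 g/cm³.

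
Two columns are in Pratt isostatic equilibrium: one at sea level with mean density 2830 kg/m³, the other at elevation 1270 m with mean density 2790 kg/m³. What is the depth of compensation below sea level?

88600 m

ρ_ref D = ρ (D + h) → D (ρ_ref − ρ) = ρ h.
D = ρ h/(ρ_ref − ρ) = 2790 × 1270 m/(2830 − 2790) = 88600 m.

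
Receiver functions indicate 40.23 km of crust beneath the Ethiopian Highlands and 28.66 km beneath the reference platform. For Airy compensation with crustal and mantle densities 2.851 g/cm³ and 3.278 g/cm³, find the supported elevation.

1.51 km

Excess crust Δ = 40.23 km − 28.66 km = 11.57 km, split between elevation h and root r with h + r = Δ.
Airy balance ρ_c h = (ρ_m − ρ_c) r gives r = h ρ_c/(ρ_m − ρ_c), so h (1 + ρ_c/(ρ_m − ρ_c)) = Δ, i.e. h = Δ (ρ_m − ρ_c)/ρ_m.
h = 11.57 km × 0.427/3.278 = 1.51 km.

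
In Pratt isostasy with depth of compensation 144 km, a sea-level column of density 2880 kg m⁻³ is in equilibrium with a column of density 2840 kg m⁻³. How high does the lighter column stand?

2.03 km

ρ_ref D = ρ (D + h) → h = D (ρ_ref − ρ)/ρ.
h = 144 km × (2880 − 2840)/2840 = 2.03 km.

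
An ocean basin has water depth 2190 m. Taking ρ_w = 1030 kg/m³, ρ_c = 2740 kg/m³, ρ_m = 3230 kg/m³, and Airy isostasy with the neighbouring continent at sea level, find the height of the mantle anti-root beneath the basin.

7640 m

Equating mass per unit area of the two columns: replacing crust with seawater at the top is compensated by replacing crust with mantle at the base: d (ρ_c − ρ_w) = a (ρ_m − ρ_c).
a = d (ρ_c − ρ_w)/(ρ_m − ρ_c) = 2190 m × 1710/490 = 7640 m.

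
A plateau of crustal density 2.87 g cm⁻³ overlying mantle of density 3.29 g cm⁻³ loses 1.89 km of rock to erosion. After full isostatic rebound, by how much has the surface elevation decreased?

0.241 km

Rebound u = e ρ_c/ρ_m = 1.89 km × 2.87/3.29 = 1.649 km.
Net surface drop = e − u = 1.89 km − 1.649 km = e (ρ_m − ρ_c)/ρ_m = 0.241 km.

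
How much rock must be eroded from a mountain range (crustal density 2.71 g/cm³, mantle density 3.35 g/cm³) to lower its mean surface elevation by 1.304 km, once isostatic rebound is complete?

6.83 km

Net drop Δ = e − u = e − e ρ_c/ρ_m = e (ρ_m − ρ_c)/ρ_m.
e = Δ ρ_m/(ρ_m − ρ_c) = 1.304 km × 3.35/0.64 = 6.83 km.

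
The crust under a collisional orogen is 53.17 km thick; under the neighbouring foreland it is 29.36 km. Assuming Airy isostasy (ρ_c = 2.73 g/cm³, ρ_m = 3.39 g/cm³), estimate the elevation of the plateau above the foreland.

4.64 km

Excess crust Δ = 53.17 km − 29.36 km = 23.81 km, split between elevation h and root r with h + r = Δ.
Airy balance ρ_c h = (ρ_m − ρ_c) r gives r = h ρ_c/(ρ_m − ρ_c), so h (1 + ρ_c/(ρ_m − ρ_c)) = Δ, i.e. h = Δ (ρ_m − ρ_c)/ρ_m.
h = 23.81 km × 0.66/3.39 = 4.64 km.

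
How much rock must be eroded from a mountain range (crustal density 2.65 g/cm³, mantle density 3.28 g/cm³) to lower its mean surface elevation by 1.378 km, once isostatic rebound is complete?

Net drop Δ = e − u = e − e ρ_c/ρ_m = e (ρ_m − ρ_c)/ρ_m.
e = Δ ρ_m/(ρ_m − ρ_c) = 1.378 km × 3.28/0.63 = 7.17 km.

7.17 km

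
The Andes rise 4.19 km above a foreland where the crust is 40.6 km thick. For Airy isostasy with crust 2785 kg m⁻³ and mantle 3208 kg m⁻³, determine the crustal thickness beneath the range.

Root depth r = h ρ_c / (ρ_m − ρ_c) = 4.19 km × 2785 / 423 = 27.59 km.
Total thickness = T + h + r = 40.6 km + 4.19 km + 27.59 km = 72.4 km.

72.4 km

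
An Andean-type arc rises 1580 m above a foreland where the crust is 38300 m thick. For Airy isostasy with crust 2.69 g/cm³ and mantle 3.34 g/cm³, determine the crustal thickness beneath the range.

Root depth r = h ρ_c / (ρ_m − ρ_c) = 1580 m × 2.69 / 0.65 = 6539 m.
Total thickness = T + h + r = 38300 m + 1580 m + 6539 m = 46400 m.

46400 m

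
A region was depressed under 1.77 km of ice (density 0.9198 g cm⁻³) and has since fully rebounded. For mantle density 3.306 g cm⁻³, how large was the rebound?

0.492 km

Removing the load lets mantle flow back in; uplift u satisfies ρ_ice t = ρ_m u.
u = t ρ_ice/ρ_m = 1.77 km × 0.9198/3.306 = 0.492 km.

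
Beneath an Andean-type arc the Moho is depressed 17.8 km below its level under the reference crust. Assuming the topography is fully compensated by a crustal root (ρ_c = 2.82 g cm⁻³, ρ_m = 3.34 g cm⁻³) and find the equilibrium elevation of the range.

3.28 km

Balancing pressure at the compensation depth: ρ_c h = (ρ_m − ρ_c) r.
h = r (ρ_m − ρ_c) / ρ_c = 17.8 km × (3.34 − 2.82) / 2.82 = 3.28 km.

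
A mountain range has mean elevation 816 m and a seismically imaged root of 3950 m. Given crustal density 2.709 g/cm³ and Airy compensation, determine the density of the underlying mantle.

3.27 g/cm³

Airy balance: ρ_c h = (ρ_m − ρ_c) r → ρ_m = ρ_c (1 + h/r).
ρ_m = 2.709 × (1 + 816 m/3950 m) = 3.27 g/cm³.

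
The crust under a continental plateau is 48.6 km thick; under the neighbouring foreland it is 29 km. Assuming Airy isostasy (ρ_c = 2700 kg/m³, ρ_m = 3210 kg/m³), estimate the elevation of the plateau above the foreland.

Excess crust Δ = 48.6 km − 29 km = 19.6 km, split between elevation h and root r with h + r = Δ.
Airy balance ρ_c h = (ρ_m − ρ_c) r gives r = h ρ_c/(ρ_m − ρ_c), so h (1 + ρ_c/(ρ_m − ρ_c)) = Δ, i.e. h = Δ (ρ_m − ρ_c)/ρ_m.
h = 19.6 km × 510/3210 = 3.11 km.

3.11 km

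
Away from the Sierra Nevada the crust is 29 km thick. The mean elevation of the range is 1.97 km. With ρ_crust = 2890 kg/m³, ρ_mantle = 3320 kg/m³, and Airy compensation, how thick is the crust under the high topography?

44.2 km

Root depth r = h ρ_c / (ρ_m − ρ_c) = 1.97 km × 2890 / 430 = 13.24 km.
Total thickness = T + h + r = 29 km + 1.97 km + 13.24 km = 44.2 km.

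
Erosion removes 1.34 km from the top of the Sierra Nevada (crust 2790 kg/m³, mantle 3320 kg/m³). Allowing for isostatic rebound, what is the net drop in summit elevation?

Rebound u = e ρ_c/ρ_m = 1.34 km × 2790/3320 = 1.126 km.
Net surface drop = e − u = 1.34 km − 1.126 km = e (ρ_m − ρ_c)/ρ_m = 0.214 km.

0.214 km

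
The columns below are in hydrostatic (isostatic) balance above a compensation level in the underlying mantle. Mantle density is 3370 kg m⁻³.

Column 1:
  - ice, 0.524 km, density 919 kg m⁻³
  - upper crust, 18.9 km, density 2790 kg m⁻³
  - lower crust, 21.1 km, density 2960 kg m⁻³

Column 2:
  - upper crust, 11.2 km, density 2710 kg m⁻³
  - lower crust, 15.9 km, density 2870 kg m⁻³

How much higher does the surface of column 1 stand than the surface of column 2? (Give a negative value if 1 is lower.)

1.65 km

For any compensation level in the mantle, the mantle terms cancel and isostasy reduces to e = (Σt_1 − Σt_2) − (Σ(ρt)_1 − Σ(ρt)_2) / ρ_m.
Σt_1 = 40.524 km; Σt_2 = 27.1 km; Σ(ρt)_1 = 115668.556; Σ(ρt)_2 = 75985 (in km·kg m⁻³).
e = (40.524 − 27.1) − (115668.556 − 75985) / 3370 = 1.65 km.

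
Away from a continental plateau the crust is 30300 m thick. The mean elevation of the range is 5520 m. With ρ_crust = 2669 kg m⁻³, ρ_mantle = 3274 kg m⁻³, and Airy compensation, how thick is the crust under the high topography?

60200 m

Root depth r = h ρ_c / (ρ_m − ρ_c) = 5520 m × 2669 / 605 = 24350 m.
Total thickness = T + h + r = 30300 m + 5520 m + 24350 m = 60200 m.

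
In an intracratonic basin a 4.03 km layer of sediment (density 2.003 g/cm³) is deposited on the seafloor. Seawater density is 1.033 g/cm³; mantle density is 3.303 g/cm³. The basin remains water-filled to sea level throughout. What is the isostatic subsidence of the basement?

Submarine loading: the sediment displaces seawater, and the subsidence is in turn flooded, so s (ρ_m − ρ_w) = t (ρ_sed − ρ_w).
s = 4.03 km × (2.003 − 1.033) / (3.303 − 1.033) = 1.72 km.

1.72 km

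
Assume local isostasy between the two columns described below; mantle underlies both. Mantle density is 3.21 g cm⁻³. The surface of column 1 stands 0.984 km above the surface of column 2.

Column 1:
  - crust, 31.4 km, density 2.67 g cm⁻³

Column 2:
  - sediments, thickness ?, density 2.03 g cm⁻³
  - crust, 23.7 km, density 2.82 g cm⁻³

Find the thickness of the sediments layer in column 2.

Take the compensation level at the base of the deeper column (depth z_c below the surface of column 1) and equate Σ ρ_i t_i down to z_c; mantle fills any gap and the z_c terms cancel.
Column 1: 31.4×2.67 + (z_c − 31.4)×3.21
Column 2: 0.984×0 + x×2.03 + 23.7×2.82 + (z_c − 0.984 − 23.7 − x)×3.21
The z_c×3.21 term appears on both sides and cancels. Collect the known terms of each column as K = Σ(ρt)_known − 3.21 × (depth of known layers): K_1 = 83.838 − 3.21×31.4 = −16.956; K_2 = 66.834 − 3.21×(0.984 + 23.7) = −12.40164.
Balance: K_1 = K_2 − x×(3.21 − 2.03), so x = (K_2 − K_1)/(3.21 − 2.03) = 4.55436/1.18 = 3.86 km.

3.86 km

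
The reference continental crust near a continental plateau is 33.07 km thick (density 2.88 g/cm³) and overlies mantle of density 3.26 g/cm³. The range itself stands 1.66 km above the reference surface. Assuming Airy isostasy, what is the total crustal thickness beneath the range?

47.3 km

Root depth r = h ρ_c / (ρ_m − ρ_c) = 1.66 km × 2.88 / 0.38 = 12.58 km.
Total thickness = T + h + r = 33.07 km + 1.66 km + 12.58 km = 47.3 km.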